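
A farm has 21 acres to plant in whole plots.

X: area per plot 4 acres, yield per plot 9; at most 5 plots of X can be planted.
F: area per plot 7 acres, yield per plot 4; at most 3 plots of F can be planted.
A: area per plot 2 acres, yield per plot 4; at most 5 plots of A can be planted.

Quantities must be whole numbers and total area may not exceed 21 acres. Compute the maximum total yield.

X has the best ratio (9/4); taking only X gives at most 5×9 = 45 (stopped by the area limit).
Optimal: 5×X: area 20 ≤ 21, yield 5·9 = 45.

45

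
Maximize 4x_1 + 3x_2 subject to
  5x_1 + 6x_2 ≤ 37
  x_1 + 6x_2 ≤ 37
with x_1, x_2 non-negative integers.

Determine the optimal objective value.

(x_1,x_2)=(7,0) is feasible, giving 28.
(x_1,x_2)=(6,1) is feasible, giving 27.
The best lattice point is (7,0), giving 28.

28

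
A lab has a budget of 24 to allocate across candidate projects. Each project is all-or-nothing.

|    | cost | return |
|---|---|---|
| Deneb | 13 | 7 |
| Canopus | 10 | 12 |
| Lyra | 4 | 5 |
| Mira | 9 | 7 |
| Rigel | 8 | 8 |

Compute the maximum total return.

Canopus + Lyra + Mira: cost 10 + 4 + 9 = 23 ≤ 24, return 12 + 5 + 7 = 24.
Canopus + Lyra + Rigel: cost 10 + 4 + 8 = 22 ≤ 24, return 12 + 5 + 8 = 25.
Canopus + Rigel: cost 10 + 8 = 18 ≤ 24, return 12 + 8 = 20.
Best is Canopus, Lyra, and Rigel with total return 25.

25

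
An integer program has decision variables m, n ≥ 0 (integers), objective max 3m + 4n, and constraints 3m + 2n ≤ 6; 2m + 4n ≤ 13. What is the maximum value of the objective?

12

(m,n)=(0,3): 3·0+2·3=6≤6, 2·0+4·3=12≤13, objective 12.
(m,n)=(0,2): 3·0+2·2=4≤6, 2·0+4·2=8≤13, objective 8.
Maximum is 12 at (m,n)=(0,3).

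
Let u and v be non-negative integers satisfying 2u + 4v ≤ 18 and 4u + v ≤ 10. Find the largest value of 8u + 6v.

(u,v)=(1,4): 2·1+4·4=18≤18, 4·1+1·4=8≤10, objective 32.
(u,v)=(2,2): 2·2+4·2=12≤18, 4·2+1·2=10≤10, objective 28.
(u,v)=(1,3): 2·1+4·3=14≤18, 4·1+1·3=7≤10, objective 26.
No feasible integer point exceeds 32.

32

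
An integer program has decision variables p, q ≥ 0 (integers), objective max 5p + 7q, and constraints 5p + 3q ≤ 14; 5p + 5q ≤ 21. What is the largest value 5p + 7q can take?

28

Relaxing integrality, the LP optimum is 29.40 at (p,q) = (0, 4.2), which is not an integer point.
(p,q)=(0,4): 5·0+3·4=12≤14, 5·0+5·4=20≤21, objective 28.
(p,q)=(1,3): 5·1+3·3=14≤14, 5·1+5·3=20≤21, objective 26.
No feasible integer point exceeds 28.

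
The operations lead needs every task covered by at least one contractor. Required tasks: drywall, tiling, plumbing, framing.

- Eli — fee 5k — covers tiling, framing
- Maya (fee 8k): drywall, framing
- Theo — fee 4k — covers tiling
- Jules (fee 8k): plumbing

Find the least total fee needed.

This is a weighted set-cover instance.
The greedy cost-per-new-task heuristic would pick Eli, Maya, and Jules for 21, but a cheaper cover exists.
Choose Maya, Theo, and Jules: together they cover drywall, tiling, plumbing, framing — every task.
Total fee: 8 + 4 + 8 = 20.
No cover costs less than 20.

20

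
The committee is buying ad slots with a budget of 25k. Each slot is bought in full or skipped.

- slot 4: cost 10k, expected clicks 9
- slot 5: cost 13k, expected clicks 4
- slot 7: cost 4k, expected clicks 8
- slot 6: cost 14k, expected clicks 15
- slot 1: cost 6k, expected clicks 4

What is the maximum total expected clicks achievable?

27

This is an integer program with binary decision variables.
Take slot 7, slot 6, and slot 1: cost 4 + 14 + 6 = 24 ≤ 25, expected clicks 8 + 15 + 4 = 27.
No other feasible combination does better.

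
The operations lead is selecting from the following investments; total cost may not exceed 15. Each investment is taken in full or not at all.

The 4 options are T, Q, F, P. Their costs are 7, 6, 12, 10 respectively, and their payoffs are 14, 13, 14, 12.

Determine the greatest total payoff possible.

This is an integer program with binary decision variables.
Allowing fractional choices, the relaxed optimum would be about 29.4, but investments are indivisible.
F: cost 12 ≤ 15, payoff 14.
T: cost 7 ≤ 15, payoff 14.
T + Q: cost 7 + 6 = 13 ≤ 15, payoff 14 + 13 = 27.
Best is T and Q with total payoff 27.

27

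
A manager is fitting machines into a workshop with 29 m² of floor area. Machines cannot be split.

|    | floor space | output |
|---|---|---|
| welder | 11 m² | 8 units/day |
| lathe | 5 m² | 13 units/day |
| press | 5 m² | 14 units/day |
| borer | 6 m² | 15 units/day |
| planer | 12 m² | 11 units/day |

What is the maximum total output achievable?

53

Treat it as a binary knapsack problem.
lathe + press + borer: floor space 5 + 5 + 6 = 16 ≤ 29, output 13 + 14 + 15 = 42.
lathe + press + borer + planer: floor space 5 + 5 + 6 + 12 = 28 ≤ 29, output 13 + 14 + 15 + 11 = 53.
welder + lathe + press + borer: floor space 11 + 5 + 5 + 6 = 27 ≤ 29, output 8 + 13 + 14 + 15 = 50.
Best is lathe, press, borer, and planer with total output 53.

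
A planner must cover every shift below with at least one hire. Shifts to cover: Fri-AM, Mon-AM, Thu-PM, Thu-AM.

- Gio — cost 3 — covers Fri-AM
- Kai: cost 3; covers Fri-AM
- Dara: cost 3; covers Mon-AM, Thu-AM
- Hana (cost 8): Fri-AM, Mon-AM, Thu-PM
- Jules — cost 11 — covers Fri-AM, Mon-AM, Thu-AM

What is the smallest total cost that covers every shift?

11

Choose Dara and Hana: together they cover Fri-AM, Mon-AM, Thu-PM, Thu-AM — every shift.
Total cost: 3 + 8 = 11.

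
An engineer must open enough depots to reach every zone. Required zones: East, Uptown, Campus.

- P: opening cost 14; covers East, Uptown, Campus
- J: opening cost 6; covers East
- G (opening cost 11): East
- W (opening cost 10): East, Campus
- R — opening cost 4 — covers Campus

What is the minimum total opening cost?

This is a weighted set-cover instance.
The greedy cost-per-new-zone heuristic would pick R, J, and P for 24, but a cheaper cover exists.
P alone covers East, Uptown, Campus — every zone.
Total opening cost: 14.
No cover costs less than 14.

14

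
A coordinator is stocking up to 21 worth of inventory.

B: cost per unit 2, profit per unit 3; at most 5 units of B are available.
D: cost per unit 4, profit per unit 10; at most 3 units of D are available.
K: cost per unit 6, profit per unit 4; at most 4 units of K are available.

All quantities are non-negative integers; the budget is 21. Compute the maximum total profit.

42

This is a bounded integer knapsack.
D has the best ratio (10/4); taking only D gives at most 3×10 = 30 (stopped by the supply cap of 3).
Mixing does better — 4×B and 3×D: cost 20 ≤ 21, profit 4·3 + 3·10 = 42.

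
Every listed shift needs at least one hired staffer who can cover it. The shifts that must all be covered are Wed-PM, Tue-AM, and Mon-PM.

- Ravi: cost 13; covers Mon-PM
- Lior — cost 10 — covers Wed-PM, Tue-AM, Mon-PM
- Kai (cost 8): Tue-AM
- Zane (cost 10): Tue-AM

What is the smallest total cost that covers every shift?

Lior alone covers Wed-PM, Tue-AM, Mon-PM — every shift.
Total cost: 10.

10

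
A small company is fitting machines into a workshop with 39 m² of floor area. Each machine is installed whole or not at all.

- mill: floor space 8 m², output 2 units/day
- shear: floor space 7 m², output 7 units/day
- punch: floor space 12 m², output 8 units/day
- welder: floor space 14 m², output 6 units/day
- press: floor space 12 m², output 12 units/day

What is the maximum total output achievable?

29

This is an integer program with binary decision variables.
Take mill, shear, punch, and press: floor space 8 + 7 + 12 + 12 = 39 ≤ 39, output 2 + 7 + 8 + 12 = 29.
No other feasible combination does better.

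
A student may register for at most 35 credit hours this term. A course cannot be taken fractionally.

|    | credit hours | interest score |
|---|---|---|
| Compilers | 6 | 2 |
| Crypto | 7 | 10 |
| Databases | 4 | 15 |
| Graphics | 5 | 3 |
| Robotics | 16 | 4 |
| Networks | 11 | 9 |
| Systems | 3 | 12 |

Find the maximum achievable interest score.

49

Allowing fractional choices, the relaxed optimum would be about 50.7, but courses are indivisible.
Crypto + Databases + Graphics + Networks + Systems: credit hours 7 + 4 + 5 + 11 + 3 = 30 ≤ 35, interest score 10 + 15 + 3 + 9 + 12 = 49.
Compilers + Crypto + Databases + Networks + Systems: credit hours 6 + 7 + 4 + 11 + 3 = 31 ≤ 35, interest score 2 + 10 + 15 + 9 + 12 = 48.
Best is Crypto, Databases, Graphics, Networks, and Systems with total interest score 49.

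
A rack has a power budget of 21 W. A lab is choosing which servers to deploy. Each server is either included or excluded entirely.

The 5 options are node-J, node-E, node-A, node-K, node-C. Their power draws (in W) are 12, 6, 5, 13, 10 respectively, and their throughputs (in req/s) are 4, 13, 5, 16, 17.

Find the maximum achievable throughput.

node-E + node-C: power draw 6 + 10 = 16 ≤ 21, throughput 13 + 17 = 30.
node-E + node-K: power draw 6 + 13 = 19 ≤ 21, throughput 13 + 16 = 29.
node-E + node-A + node-C: power draw 6 + 5 + 10 = 21 ≤ 21, throughput 13 + 5 + 17 = 35.
Best is node-E, node-A, and node-C with total throughput 35.

35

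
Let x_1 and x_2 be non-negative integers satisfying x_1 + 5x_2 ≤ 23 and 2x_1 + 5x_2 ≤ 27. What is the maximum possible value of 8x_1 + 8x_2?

(x_1,x_2)=(13,0) is feasible, giving 104.
(x_1,x_2)=(12,0) is feasible, giving 96.
Maximum is 104 at (x_1,x_2)=(13,0).

104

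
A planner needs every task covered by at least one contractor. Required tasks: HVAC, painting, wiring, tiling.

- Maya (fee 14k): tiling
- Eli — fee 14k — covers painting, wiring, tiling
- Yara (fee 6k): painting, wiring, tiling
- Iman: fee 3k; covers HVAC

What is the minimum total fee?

9

Choose Yara and Iman: together they cover HVAC, painting, wiring, tiling — every task.
Total fee: 6 + 3 = 9.
No cover costs less than 9.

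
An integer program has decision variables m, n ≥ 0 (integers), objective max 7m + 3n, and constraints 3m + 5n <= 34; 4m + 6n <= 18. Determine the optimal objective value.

28

Relaxing integrality, the LP optimum is 31.50 at (m,n) = (4.5, 0), which is not an integer point.
(m,n)=(4,0): 3·4+5·0=12≤34, 4·4+6·0=16≤18, objective 28.
(m,n)=(3,1): 3·3+5·1=14≤34, 4·3+6·1=18≤18, objective 24.
(m,n)=(3,0): 3·3+5·0=9≤34, 4·3+6·0=12≤18, objective 21.
The best lattice point is (4,0), giving 28.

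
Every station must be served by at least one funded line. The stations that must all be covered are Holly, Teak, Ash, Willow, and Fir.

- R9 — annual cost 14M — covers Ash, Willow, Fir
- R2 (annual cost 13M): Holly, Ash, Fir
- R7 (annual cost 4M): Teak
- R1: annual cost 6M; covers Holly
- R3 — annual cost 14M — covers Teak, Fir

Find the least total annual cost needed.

24

This is an integer covering problem.
Choose R9, R7, and R1: together they cover Holly, Teak, Ash, Willow, Fir — every station.
Total annual cost: 14 + 4 + 6 = 24.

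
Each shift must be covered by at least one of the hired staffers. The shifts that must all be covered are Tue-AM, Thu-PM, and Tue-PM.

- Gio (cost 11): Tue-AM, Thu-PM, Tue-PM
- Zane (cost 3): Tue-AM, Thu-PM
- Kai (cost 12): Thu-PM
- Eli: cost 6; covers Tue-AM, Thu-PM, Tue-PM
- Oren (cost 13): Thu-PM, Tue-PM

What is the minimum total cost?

6

Eli alone covers Tue-AM, Thu-PM, Tue-PM — every shift.
Total cost: 6.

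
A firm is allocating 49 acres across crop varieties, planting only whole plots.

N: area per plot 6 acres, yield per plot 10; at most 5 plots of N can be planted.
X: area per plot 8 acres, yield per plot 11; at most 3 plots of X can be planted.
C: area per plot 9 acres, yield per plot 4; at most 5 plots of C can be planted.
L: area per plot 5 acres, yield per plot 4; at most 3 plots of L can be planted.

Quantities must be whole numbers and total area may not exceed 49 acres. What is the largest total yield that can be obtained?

73

5×N and 2×X: area 46 ≤ 49, yield 5·10 + 2·11 = 72.
4×N and 3×X: area 48 ≤ 49, yield 4·10 + 3·11 = 73.
Best is 73.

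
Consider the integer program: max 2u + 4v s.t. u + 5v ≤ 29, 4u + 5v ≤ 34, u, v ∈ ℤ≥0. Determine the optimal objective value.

The continuous relaxation peaks at (1.67, 5.47) with value 25.20; rounding to a feasible lattice point costs some objective.
(u,v)=(2,5) is feasible, giving 24.
(u,v)=(3,4) is feasible, giving 22.
(u,v)=(1,5) is feasible, giving 22.
(u,v)=(2,4) is feasible, giving 20.
No feasible integer point exceeds 24.

24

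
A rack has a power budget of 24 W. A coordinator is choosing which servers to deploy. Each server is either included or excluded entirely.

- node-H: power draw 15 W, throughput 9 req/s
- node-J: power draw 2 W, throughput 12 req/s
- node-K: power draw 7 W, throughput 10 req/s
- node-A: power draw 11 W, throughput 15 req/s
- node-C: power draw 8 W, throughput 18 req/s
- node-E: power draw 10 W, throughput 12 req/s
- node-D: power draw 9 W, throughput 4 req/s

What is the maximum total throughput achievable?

Allowing fractional choices, the relaxed optimum would be about 49.5, but servers are indivisible.
node-J + node-K + node-C: power draw 2 + 7 + 8 = 17 ≤ 24, throughput 12 + 10 + 18 = 40.
node-J + node-A + node-C: power draw 2 + 11 + 8 = 21 ≤ 24, throughput 12 + 15 + 18 = 45.
node-J + node-C + node-E: power draw 2 + 8 + 10 = 20 ≤ 24, throughput 12 + 18 + 12 = 42.
Best is node-J, node-A, and node-C with total throughput 45.

45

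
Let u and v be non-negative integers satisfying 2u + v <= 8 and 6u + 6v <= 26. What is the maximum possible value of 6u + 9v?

(u,v)=(0,4) is feasible, giving 36.
(u,v)=(1,3) is feasible, giving 33.
Maximum is 36 at (u,v)=(0,4).

36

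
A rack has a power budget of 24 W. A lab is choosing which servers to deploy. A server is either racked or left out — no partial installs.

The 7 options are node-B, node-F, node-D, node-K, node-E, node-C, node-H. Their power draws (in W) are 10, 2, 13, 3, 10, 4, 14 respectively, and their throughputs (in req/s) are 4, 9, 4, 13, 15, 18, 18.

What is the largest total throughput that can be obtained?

node-F + node-K + node-E + node-C: power draw 2 + 3 + 10 + 4 = 19 ≤ 24, throughput 9 + 13 + 15 + 18 = 55.
node-F + node-K + node-C + node-H: power draw 2 + 3 + 4 + 14 = 23 ≤ 24, throughput 9 + 13 + 18 + 18 = 58.
Best is node-F, node-K, node-C, and node-H with total throughput 58.

58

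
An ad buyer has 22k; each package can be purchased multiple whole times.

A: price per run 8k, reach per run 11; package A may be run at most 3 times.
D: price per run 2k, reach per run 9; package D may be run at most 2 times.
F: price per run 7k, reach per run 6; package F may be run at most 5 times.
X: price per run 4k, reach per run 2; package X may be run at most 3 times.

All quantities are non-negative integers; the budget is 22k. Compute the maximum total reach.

This is a bounded integer knapsack.
Take 2×A and 2×D: price 20 ≤ 22, reach 2·11 + 2·9 = 40.
D has the best ratio (9/2) and is taken to its limit of 2; remaining capacity is filled optimally with the others.

40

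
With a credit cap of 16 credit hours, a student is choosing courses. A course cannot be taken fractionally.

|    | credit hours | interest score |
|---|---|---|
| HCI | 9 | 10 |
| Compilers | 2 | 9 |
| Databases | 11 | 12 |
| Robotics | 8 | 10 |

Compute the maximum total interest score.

21

Take Compilers and Databases: credit hours 2 + 11 = 13 ≤ 16, interest score 9 + 12 = 21.
No other feasible combination does better.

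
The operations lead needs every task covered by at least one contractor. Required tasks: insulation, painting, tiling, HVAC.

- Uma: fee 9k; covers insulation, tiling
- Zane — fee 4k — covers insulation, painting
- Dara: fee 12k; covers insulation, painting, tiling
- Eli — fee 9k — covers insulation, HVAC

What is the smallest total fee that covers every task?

The greedy cost-per-new-task heuristic would pick Zane, Uma, and Eli for 22, but a cheaper cover exists.
Choose Dara and Eli: together they cover insulation, painting, tiling, HVAC — every task.
Total fee: 12 + 9 = 21.
No cover costs less than 21.

21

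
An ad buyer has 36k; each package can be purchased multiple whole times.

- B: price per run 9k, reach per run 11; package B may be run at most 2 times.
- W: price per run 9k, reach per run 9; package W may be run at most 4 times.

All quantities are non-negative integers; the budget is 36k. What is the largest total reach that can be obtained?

40

B has the best ratio (11/9); taking only B gives at most 2×11 = 22 (stopped by the supply cap of 2).
Mixing does better — 2×B and 2×W: price 36 ≤ 36, reach 2·11 + 2·9 = 40.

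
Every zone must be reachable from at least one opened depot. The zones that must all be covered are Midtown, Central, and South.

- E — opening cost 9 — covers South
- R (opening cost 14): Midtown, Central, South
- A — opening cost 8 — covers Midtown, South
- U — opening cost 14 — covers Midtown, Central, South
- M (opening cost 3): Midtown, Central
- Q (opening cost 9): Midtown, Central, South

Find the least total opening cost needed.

9

The greedy cost-per-new-zone heuristic would pick M and A for 11, but a cheaper cover exists.
Q alone covers Midtown, Central, South — every zone.
Total opening cost: 9.
No cover costs less than 9.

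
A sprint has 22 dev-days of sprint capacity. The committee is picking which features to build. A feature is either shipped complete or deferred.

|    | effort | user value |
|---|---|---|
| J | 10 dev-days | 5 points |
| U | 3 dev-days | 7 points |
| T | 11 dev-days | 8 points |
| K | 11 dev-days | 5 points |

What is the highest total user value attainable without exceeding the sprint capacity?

Take U and T: effort 3 + 11 = 14 ≤ 22, user value 7 + 8 = 15.
No other feasible combination does better.

15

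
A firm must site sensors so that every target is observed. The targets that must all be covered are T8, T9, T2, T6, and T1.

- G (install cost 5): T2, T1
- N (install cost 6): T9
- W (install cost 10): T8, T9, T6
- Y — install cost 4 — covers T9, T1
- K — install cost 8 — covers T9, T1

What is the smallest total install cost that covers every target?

The greedy cost-per-new-target heuristic would pick Y, G, and W for 19, but a cheaper cover exists.
Choose G and W: together they cover T8, T9, T2, T6, T1 — every target.
Total install cost: 5 + 10 = 15.
No cover costs less than 15.

15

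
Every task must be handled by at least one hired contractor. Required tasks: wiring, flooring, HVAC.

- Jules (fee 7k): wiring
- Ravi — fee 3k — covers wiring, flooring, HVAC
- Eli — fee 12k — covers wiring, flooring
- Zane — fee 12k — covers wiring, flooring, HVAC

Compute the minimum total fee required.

3

This is a weighted set-cover instance.
Ravi alone covers wiring, flooring, HVAC — every task.
Total fee: 3.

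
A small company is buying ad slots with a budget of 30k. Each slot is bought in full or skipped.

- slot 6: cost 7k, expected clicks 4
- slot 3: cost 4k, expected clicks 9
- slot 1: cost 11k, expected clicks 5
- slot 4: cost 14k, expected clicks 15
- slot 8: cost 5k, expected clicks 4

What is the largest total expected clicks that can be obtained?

32

slot 3 + slot 1 + slot 4: cost 4 + 11 + 14 = 29 ≤ 30, expected clicks 9 + 5 + 15 = 29.
slot 6 + slot 3 + slot 4 + slot 8: cost 7 + 4 + 14 + 5 = 30 ≤ 30, expected clicks 4 + 9 + 15 + 4 = 32.
Best is slot 6, slot 3, slot 4, and slot 8 with total expected clicks 32.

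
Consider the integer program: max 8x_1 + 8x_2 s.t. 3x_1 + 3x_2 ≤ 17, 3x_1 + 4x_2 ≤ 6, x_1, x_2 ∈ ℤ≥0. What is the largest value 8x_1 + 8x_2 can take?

(x_1,x_2)=(2,0): 3·2+3·0=6≤17, 3·2+4·0=6≤6, objective 16.
(x_1,x_2)=(1,0): 3·1+3·0=3≤17, 3·1+4·0=3≤6, objective 8.
The best lattice point is (2,0), giving 16.

16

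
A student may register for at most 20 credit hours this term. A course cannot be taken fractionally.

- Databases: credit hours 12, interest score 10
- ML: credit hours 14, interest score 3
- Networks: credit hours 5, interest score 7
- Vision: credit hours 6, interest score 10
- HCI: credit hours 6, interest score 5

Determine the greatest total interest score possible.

Databases + Vision: credit hours 12 + 6 = 18 ≤ 20, interest score 10 + 10 = 20.
Networks + Vision + HCI: credit hours 5 + 6 + 6 = 17 ≤ 20, interest score 7 + 10 + 5 = 22.
Best is Networks, Vision, and HCI with total interest score 22.

22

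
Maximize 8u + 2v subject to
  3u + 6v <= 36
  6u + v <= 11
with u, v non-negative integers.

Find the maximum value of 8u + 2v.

18

(u,v)=(1,5) is feasible, giving 18.
(u,v)=(1,4) is feasible, giving 16.
(u,v)=(0,6) is feasible, giving 12.
No feasible integer point exceeds 18.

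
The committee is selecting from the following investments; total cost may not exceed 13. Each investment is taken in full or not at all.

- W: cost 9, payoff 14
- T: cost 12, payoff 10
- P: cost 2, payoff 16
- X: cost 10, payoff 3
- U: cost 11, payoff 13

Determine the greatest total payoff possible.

30

Allowing fractional choices, the relaxed optimum would be about 32.4, but investments are indivisible.
W + P: cost 9 + 2 = 11 ≤ 13, payoff 14 + 16 = 30.
P + U: cost 2 + 11 = 13 ≤ 13, payoff 16 + 13 = 29.
Best is W and P with total payoff 30.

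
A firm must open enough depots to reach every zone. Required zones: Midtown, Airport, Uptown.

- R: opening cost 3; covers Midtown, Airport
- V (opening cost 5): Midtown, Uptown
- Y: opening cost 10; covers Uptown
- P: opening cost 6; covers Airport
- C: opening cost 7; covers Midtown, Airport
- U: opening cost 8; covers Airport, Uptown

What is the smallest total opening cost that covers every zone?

Choose R and V: together they cover Midtown, Airport, Uptown — every zone.
Total opening cost: 3 + 5 = 8.

8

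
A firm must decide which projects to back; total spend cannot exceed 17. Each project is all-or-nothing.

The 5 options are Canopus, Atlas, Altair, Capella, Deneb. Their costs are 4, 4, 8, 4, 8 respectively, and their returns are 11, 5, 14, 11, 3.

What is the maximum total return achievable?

36

Allowing fractional choices, the relaxed optimum would be about 37.2, but projects are indivisible.
Canopus + Altair + Capella: cost 4 + 8 + 4 = 16 ≤ 17, return 11 + 14 + 11 = 36.
Atlas + Altair + Capella: cost 4 + 8 + 4 = 16 ≤ 17, return 5 + 14 + 11 = 30.
Canopus + Atlas + Altair: cost 4 + 4 + 8 = 16 ≤ 17, return 11 + 5 + 14 = 30.
Best is Canopus, Altair, and Capella with total return 36.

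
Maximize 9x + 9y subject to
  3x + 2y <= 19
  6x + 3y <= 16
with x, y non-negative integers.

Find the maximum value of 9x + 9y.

The continuous relaxation peaks at (0, 5.33) with value 48.00; rounding to a feasible lattice point costs some objective.
(x,y)=(0,5): 3·0+2·5=10≤19, 6·0+3·5=15≤16, objective 45.
(x,y)=(0,4): 3·0+2·4=8≤19, 6·0+3·4=12≤16, objective 36.
The best lattice point is (0,5), giving 45.

45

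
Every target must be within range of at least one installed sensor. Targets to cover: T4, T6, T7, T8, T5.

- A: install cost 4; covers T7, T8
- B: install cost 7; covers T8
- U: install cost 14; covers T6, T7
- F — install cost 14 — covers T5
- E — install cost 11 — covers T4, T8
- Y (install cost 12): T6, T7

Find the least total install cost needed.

37

This is a weighted set-cover instance.
The greedy cost-per-new-target heuristic would pick A, E, Y, and F for 41, but a cheaper cover exists.
Choose F, E, and Y: together they cover T4, T6, T7, T8, T5 — every target.
Total install cost: 14 + 11 + 12 = 37.
No cover costs less than 37.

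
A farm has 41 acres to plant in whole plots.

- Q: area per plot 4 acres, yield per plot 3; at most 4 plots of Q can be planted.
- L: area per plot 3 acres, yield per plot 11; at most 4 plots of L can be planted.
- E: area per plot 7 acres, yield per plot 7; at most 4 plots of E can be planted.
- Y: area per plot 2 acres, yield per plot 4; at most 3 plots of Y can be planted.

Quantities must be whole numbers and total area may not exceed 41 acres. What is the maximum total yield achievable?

77

4×L, 3×E, and 3×Y: area 39 ≤ 41, yield 4·11 + 3·7 + 3·4 = 77.
1×Q, 4×L, 3×E, and 2×Y: area 41 ≤ 41, yield 1·3 + 4·11 + 3·7 + 2·4 = 76.
Best is 77.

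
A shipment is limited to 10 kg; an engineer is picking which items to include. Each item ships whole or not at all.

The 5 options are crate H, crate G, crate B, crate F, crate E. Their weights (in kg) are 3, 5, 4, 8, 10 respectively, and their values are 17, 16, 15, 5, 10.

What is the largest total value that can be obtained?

Allowing fractional choices, the relaxed optimum would be about 41.6, but items are indivisible.
crate G + crate B: weight 5 + 4 = 9 ≤ 10, value 16 + 15 = 31.
crate H + crate G: weight 3 + 5 = 8 ≤ 10, value 17 + 16 = 33.
crate H + crate B: weight 3 + 4 = 7 ≤ 10, value 17 + 15 = 32.
Best is crate H and crate G with total value 33.

33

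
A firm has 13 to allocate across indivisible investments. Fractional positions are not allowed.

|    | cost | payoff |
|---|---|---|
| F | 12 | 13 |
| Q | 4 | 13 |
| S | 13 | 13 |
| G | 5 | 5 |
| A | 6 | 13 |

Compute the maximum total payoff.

Allowing fractional choices, the relaxed optimum would be about 29.2, but investments are indivisible.
Q + G: cost 4 + 5 = 9 ≤ 13, payoff 13 + 5 = 18.
Q + A: cost 4 + 6 = 10 ≤ 13, payoff 13 + 13 = 26.
Best is Q and A with total payoff 26.

26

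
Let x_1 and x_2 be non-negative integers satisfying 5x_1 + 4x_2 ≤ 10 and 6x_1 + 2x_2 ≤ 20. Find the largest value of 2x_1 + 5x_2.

10

Relaxing integrality, the LP optimum is 12.50 at (x_1,x_2) = (0, 2.5), which is not an integer point.
(x_1,x_2)=(0,2): 5·0+4·2=8≤10, 6·0+2·2=4≤20, objective 10.
(x_1,x_2)=(1,1): 5·1+4·1=9≤10, 6·1+2·1=8≤20, objective 7.
(x_1,x_2)=(0,1): 5·0+4·1=4≤10, 6·0+2·1=2≤20, objective 5.
The best lattice point is (0,2), giving 10.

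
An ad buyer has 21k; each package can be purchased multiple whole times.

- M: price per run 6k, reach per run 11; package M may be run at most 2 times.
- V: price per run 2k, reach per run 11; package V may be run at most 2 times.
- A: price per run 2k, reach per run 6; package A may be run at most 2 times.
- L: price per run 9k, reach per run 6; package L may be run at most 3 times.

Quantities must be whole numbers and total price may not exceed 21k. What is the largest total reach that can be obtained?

56

V has the best ratio (11/2); taking only V gives at most 2×11 = 22 (stopped by the supply cap of 2).
Mixing does better — 2×M, 2×V, and 2×A: price 20 ≤ 21, reach 2·11 + 2·11 + 2·6 = 56.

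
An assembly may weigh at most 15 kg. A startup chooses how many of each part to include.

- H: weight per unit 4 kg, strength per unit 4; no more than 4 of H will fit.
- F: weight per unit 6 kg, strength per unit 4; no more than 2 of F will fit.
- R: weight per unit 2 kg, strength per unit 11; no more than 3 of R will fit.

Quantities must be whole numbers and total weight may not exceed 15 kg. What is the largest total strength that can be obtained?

41

R has the best ratio (11/2); taking only R gives at most 3×11 = 33 (stopped by the supply cap of 3).
Mixing does better — 2×H and 3×R: weight 14 ≤ 15, strength 2·4 + 3·11 = 41.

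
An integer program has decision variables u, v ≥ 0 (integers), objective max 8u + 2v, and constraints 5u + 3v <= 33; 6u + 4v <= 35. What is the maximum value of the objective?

42

(u,v)=(5,1): 5·5+3·1=28≤33, 6·5+4·1=34≤35, objective 42.
(u,v)=(5,0): 5·5+3·0=25≤33, 6·5+4·0=30≤35, objective 40.
(u,v)=(4,2): 5·4+3·2=26≤33, 6·4+4·2=32≤35, objective 36.
The best lattice point is (5,1), giving 42.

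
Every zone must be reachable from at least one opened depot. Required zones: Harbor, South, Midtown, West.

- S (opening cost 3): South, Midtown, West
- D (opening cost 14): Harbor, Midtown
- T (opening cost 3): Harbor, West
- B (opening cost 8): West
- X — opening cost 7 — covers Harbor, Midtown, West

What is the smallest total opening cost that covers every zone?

Choose S and T: together they cover Harbor, South, Midtown, West — every zone.
Total opening cost: 3 + 3 = 6.

6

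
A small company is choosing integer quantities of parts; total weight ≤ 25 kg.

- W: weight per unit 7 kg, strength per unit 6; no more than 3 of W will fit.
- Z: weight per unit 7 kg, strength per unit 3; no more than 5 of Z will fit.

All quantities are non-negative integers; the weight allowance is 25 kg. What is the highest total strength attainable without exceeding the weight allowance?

18

3×W: weight 21 ≤ 25, strength 3·6 = 18.
2×W and 1×Z: weight 21 ≤ 25, strength 2·6 + 1·3 = 15.
Best is 18.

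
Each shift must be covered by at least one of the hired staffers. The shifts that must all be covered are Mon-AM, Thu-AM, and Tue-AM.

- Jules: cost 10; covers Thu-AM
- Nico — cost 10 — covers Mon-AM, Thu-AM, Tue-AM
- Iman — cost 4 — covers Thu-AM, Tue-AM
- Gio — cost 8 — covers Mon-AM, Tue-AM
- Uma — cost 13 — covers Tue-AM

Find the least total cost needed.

This is an integer covering problem.
The greedy cost-per-new-shift heuristic would pick Iman and Gio for 12, but a cheaper cover exists.
Nico alone covers Mon-AM, Thu-AM, Tue-AM — every shift.
Total cost: 10.
No cover costs less than 10.

10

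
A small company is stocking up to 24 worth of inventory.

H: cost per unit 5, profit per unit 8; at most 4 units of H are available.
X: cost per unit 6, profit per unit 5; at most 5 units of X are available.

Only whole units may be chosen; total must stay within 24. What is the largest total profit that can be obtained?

32

H has the best ratio (8/5); taking only H gives at most 4×8 = 32 (stopped by the cost limit).
Optimal: 4×H: cost 20 ≤ 24, profit 4·8 = 32.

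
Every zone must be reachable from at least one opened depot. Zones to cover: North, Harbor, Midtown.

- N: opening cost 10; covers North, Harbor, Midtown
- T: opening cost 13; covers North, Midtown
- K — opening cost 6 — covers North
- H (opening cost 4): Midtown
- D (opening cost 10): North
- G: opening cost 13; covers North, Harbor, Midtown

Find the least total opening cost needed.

This is an integer covering problem.
N alone covers North, Harbor, Midtown — every zone.
Total opening cost: 10.
No cover costs less than 10.

10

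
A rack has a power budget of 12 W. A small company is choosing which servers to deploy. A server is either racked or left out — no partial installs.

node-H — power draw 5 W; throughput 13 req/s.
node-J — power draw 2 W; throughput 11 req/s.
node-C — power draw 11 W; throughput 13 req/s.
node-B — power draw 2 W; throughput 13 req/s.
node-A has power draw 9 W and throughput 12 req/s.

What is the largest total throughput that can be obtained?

Take node-H, node-J, and node-B: power draw 5 + 2 + 2 = 9 ≤ 12, throughput 13 + 11 + 13 = 37.
No other feasible combination does better.

37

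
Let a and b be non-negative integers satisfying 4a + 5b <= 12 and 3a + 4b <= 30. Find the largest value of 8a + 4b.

(a,b)=(3,0) is feasible, giving 24.
(a,b)=(2,0) is feasible, giving 16.
The best lattice point is (3,0), giving 24.

24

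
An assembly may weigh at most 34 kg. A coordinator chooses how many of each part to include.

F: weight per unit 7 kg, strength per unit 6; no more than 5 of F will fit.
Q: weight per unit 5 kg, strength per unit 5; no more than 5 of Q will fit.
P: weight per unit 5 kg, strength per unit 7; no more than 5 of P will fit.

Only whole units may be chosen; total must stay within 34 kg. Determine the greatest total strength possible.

41

P has the best ratio (7/5); taking only P gives at most 5×7 = 35 (stopped by the supply cap of 5).
Mixing does better — 1×F and 5×P: weight 32 ≤ 34, strength 1·6 + 5·7 = 41.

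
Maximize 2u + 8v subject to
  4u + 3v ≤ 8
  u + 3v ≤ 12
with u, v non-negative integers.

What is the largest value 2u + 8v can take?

(u,v)=(0,2): 4·0+3·2=6≤8, 1·0+3·2=6≤12, objective 16.
(u,v)=(1,1): 4·1+3·1=7≤8, 1·1+3·1=4≤12, objective 10.
(u,v)=(0,1): 4·0+3·1=3≤8, 1·0+3·1=3≤12, objective 8.
No feasible integer point exceeds 16.

16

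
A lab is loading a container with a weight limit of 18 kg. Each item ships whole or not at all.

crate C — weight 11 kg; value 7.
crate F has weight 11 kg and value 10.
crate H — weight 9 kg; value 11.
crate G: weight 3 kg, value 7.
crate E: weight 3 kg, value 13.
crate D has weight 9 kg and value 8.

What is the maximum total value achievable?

31

This is an integer program with binary decision variables.
Allowing fractional choices, the relaxed optimum would be about 33.7, but items are indivisible.
crate H + crate G + crate E: weight 9 + 3 + 3 = 15 ≤ 18, value 11 + 7 + 13 = 31.
crate F + crate G + crate E: weight 11 + 3 + 3 = 17 ≤ 18, value 10 + 7 + 13 = 30.
crate G + crate E + crate D: weight 3 + 3 + 9 = 15 ≤ 18, value 7 + 13 + 8 = 28.
Best is crate H, crate G, and crate E with total value 31.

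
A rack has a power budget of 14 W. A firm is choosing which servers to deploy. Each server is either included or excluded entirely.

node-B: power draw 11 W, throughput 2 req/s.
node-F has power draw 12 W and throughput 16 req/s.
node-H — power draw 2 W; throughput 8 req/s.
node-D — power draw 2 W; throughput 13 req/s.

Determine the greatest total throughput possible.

This is a 0-1 knapsack instance.
Allowing fractional choices, the relaxed optimum would be about 34.3, but servers are indivisible.
node-F + node-H: power draw 12 + 2 = 14 ≤ 14, throughput 16 + 8 = 24.
node-F + node-D: power draw 12 + 2 = 14 ≤ 14, throughput 16 + 13 = 29.
node-H + node-D: power draw 2 + 2 = 4 ≤ 14, throughput 8 + 13 = 21.
Best is node-F and node-D with total throughput 29.

29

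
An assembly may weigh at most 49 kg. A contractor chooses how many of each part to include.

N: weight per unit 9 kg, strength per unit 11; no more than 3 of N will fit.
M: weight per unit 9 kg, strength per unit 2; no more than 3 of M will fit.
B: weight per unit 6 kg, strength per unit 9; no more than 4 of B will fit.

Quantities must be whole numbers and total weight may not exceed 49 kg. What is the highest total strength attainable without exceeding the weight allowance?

This is a bounded integer knapsack.
3×N and 3×B: weight 45 ≤ 49, strength 3·11 + 3·9 = 60.
2×N and 4×B: weight 42 ≤ 49, strength 2·11 + 4·9 = 58.
Best is 60.

60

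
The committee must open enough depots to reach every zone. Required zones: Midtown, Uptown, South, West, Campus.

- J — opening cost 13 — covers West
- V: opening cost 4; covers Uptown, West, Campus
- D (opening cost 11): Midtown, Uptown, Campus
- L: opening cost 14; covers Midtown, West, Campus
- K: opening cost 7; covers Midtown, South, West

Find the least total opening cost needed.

11

Choose V and K: together they cover Midtown, Uptown, South, West, Campus — every zone.
Total opening cost: 4 + 7 = 11.
No cover costs less than 11.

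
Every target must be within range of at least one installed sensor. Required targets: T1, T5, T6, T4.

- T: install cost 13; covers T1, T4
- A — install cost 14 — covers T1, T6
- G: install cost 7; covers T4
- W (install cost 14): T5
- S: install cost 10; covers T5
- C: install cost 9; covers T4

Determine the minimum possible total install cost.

Choose A, G, and S: together they cover T1, T5, T6, T4 — every target.
Total install cost: 14 + 7 + 10 = 31.

31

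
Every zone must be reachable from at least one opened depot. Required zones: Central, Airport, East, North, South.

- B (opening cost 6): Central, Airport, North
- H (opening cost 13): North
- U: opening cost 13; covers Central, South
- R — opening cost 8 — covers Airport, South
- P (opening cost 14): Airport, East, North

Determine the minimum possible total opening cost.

27

Choose U and P: together they cover Central, Airport, East, North, South — every zone.
Total opening cost: 13 + 14 = 27.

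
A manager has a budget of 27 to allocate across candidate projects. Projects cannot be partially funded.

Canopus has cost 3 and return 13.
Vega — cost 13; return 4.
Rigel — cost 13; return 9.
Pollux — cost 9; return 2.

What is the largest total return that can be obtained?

Treat it as a binary knapsack problem.
Take Canopus, Rigel, and Pollux: cost 3 + 13 + 9 = 25 ≤ 27, return 13 + 9 + 2 = 24.
No other feasible combination does better.

24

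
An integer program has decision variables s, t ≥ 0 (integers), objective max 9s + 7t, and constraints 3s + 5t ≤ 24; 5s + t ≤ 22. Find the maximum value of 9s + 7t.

50

(s,t)=(4,2) is feasible, giving 50.
(s,t)=(3,3) is feasible, giving 48.
(s,t)=(4,1) is feasible, giving 43.
Maximum is 50 at (s,t)=(4,2).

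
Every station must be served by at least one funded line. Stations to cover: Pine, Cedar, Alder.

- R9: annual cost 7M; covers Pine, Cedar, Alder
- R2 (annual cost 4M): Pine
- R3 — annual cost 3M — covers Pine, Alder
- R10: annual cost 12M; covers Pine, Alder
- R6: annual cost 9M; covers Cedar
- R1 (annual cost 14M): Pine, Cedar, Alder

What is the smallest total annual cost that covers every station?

7

R9 alone covers Pine, Cedar, Alder — every station.
Total annual cost: 7.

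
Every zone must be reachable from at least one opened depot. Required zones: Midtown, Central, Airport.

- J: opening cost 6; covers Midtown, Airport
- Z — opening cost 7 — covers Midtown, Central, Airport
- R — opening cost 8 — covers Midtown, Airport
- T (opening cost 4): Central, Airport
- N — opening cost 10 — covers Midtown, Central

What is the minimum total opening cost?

The greedy cost-per-new-zone heuristic would pick T and J for 10, but a cheaper cover exists.
Z alone covers Midtown, Central, Airport — every zone.
Total opening cost: 7.
No cover costs less than 7.

7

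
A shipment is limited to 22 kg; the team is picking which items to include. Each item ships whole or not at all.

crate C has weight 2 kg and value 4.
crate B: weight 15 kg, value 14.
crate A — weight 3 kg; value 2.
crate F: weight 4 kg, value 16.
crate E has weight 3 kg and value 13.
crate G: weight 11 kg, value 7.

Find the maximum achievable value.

Allowing fractional choices, the relaxed optimum would be about 45.1, but items are indivisible.
crate B + crate F + crate E: weight 15 + 4 + 3 = 22 ≤ 22, value 14 + 16 + 13 = 43.
crate C + crate F + crate E + crate G: weight 2 + 4 + 3 + 11 = 20 ≤ 22, value 4 + 16 + 13 + 7 = 40.
crate A + crate F + crate E + crate G: weight 3 + 4 + 3 + 11 = 21 ≤ 22, value 2 + 16 + 13 + 7 = 38.
Best is crate B, crate F, and crate E with total value 43.

43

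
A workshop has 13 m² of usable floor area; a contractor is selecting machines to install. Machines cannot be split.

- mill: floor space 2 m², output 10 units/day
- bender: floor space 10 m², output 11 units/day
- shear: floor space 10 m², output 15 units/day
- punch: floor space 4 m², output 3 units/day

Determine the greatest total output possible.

25

This is a 0-1 knapsack instance.
Allowing fractional choices, the relaxed optimum would be about 26.1, but machines are indivisible.
mill + shear: floor space 2 + 10 = 12 ≤ 13, output 10 + 15 = 25.
mill + bender: floor space 2 + 10 = 12 ≤ 13, output 10 + 11 = 21.
shear: floor space 10 ≤ 13, output 15.
Best is mill and shear with total output 25.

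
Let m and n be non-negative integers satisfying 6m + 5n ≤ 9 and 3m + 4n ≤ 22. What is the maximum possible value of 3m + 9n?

9

(m,n)=(0,1) is feasible, giving 9.
(m,n)=(1,0) is feasible, giving 3.
Maximum is 9 at (m,n)=(0,1).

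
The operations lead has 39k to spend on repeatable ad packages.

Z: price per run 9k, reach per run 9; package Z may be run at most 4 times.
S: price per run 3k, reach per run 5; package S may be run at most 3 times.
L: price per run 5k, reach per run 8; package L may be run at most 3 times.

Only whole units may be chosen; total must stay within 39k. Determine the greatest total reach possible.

52

S has the best ratio (5/3); taking only S gives at most 3×5 = 15 (stopped by the supply cap of 3).
Mixing does better — 2×Z, 2×S, and 3×L: price 39 ≤ 39, reach 2·9 + 2·5 + 3·8 = 52.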